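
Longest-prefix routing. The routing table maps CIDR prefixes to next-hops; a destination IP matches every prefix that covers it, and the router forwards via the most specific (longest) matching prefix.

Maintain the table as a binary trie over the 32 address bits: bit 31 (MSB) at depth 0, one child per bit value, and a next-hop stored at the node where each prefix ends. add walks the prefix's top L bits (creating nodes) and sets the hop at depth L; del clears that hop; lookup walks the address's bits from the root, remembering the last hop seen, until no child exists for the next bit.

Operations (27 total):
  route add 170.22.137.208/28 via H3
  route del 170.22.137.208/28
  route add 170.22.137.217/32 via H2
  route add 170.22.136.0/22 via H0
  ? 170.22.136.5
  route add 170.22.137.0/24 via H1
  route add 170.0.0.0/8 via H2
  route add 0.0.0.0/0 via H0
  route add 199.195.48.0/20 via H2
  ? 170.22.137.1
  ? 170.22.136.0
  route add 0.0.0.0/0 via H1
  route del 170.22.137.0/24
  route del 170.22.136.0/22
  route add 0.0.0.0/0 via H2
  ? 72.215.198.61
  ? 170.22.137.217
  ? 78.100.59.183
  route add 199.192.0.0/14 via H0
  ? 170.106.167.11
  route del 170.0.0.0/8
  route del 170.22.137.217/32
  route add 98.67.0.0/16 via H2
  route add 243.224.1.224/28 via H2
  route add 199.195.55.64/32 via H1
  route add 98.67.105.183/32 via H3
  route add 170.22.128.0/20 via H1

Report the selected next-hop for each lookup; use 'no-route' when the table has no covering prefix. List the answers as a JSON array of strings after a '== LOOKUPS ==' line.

Apply in order:
  + 170.22.137.208/28 (H3) depth=28
  del 170.22.137.208/28 (clear depth 28)
  + 170.22.137.217/32 (H2) depth=32
  + 170.22.136.0/22 (H0) depth=22
  ? 170.22.136.5  path d0:-→d1:-→d2:-→d3:-→d4:-→d5:-→d6:-→d7:-→d8:-→d9:-→d10:-→d11:-→d12:-→d13:-→d14:-→d15:-→d16:-→d17:-→d18:-→d19:-→d20:-→d21:-→d22:H0→d23:-  best=H0
  + 170.22.137.0/24 (H1) depth=24
  + 170.0.0.0/8 (H2) depth=8
  + 0.0.0.0/0 (H0) depth=0
  + 199.195.48.0/20 (H2) depth=20
  ? 170.22.137.1  path d0:H0→d1:-→d2:-→d3:-→d4:-→d5:-→d6:-→d7:-→d8:H2→d9:-→d10:-→d11:-→d12:-→d13:-→d14:-→d15:-→d16:-→d17:-→d18:-→d19:-→d20:-→d21:-→d22:H0→d23:-→d24:H1  best=H1
  ? 170.22.136.0  path d0:H0→d1:-→d2:-→d3:-→d4:-→d5:-→d6:-→d7:-→d8:H2→d9:-→d10:-→d11:-→d12:-→d13:-→d14:-→d15:-→d16:-→d17:-→d18:-→d19:-→d20:-→d21:-→d22:H0→d23:-  best=H0
  + 0.0.0.0/0 (H1) depth=0
  del 170.22.137.0/24 (clear depth 24)
  del 170.22.136.0/22 (clear depth 22)
  + 0.0.0.0/0 (H2) depth=0
  ? 72.215.198.61  path d0:H2  best=H2
  ? 170.22.137.217  path d0:H2→d1:-→d2:-→d3:-→d4:-→d5:-→d6:-→d7:-→d8:H2→d9:-→d10:-→d11:-→d12:-→d13:-→d14:-→d15:-→d16:-→d17:-→d18:-→d19:-→d20:-→d21:-→d22:-→d23:-→d24:-→d25:-→d26:-→d27:-→d28:-→d29:-→d30:-→d31:-→d32:H2  best=H2
  ? 78.100.59.183  path d0:H2  best=H2
  + 199.192.0.0/14 (H0) depth=14
  ? 170.106.167.11  path d0:H2→d1:-→d2:-→d3:-→d4:-→d5:-→d6:-→d7:-→d8:H2→d9:-  best=H2
  del 170.0.0.0/8 (clear depth 8)
  del 170.22.137.217/32 (clear depth 32)
  + 98.67.0.0/16 (H2) depth=16
  + 243.224.1.224/28 (H2) depth=28
  + 199.195.55.64/32 (H1) depth=32
  + 98.67.105.183/32 (H3) depth=32
  + 170.22.128.0/20 (H1) depth=20

== LOOKUPS ==
["H0","H1","H0","H2","H2","H2","H2"]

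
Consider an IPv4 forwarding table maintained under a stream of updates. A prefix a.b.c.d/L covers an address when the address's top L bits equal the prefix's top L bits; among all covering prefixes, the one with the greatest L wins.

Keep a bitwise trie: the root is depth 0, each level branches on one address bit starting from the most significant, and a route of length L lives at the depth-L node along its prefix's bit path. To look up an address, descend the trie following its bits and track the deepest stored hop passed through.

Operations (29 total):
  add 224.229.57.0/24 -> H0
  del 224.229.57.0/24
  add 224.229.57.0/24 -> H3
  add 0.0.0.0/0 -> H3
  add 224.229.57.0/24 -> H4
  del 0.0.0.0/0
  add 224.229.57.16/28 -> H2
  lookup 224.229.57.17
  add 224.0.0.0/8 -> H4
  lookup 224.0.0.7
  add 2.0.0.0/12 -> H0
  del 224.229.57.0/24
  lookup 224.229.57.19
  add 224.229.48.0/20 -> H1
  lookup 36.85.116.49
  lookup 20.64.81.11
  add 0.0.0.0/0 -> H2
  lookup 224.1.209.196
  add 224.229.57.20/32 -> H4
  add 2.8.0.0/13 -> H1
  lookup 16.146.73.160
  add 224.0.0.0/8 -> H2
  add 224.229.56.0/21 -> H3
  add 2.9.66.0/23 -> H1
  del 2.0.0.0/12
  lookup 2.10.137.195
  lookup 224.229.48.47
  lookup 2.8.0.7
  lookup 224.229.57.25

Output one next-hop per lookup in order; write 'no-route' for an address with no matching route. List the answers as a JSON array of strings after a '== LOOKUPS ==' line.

Process each operation:
  + 224.229.57.0/24 (H0) depth=24
  - 224.229.57.0/24 clear@24
  + 224.229.57.0/24 (H3) depth=24
  + 0.0.0.0/0 (H3) depth=0
  + 224.229.57.0/24 (H4) depth=24
  - 0.0.0.0/0 clear@0
  + 224.229.57.16/28 (H2) depth=28
  lookup 224.229.57.17: bits 1110000011100101001110010001 walk d0:-→d1:-→d2:-→d3:-→d4:-→d5:-→d6:-→d7:-→d8:-→d9:-→d10:-→d11:-→d12:-→d13:-→d14:-→d15:-→d16:-→d17:-→d18:-→d19:-→d20:-→d21:-→d22:-→d23:-→d24:H4→d25:-→d26:-→d27:-→d28:H2 -> H2
  + 224.0.0.0/8 (H4) depth=8
  lookup 224.0.0.7: bits 11100000 walk d0:-→d1:-→d2:-→d3:-→d4:-→d5:-→d6:-→d7:-→d8:H4 -> H4
  + 2.0.0.0/12 (H0) depth=12
  - 224.229.57.0/24 clear@24
  lookup 224.229.57.19: bits 1110000011100101001110010001 walk d0:-→d1:-→d2:-→d3:-→d4:-→d5:-→d6:-→d7:-→d8:H4→d9:-→d10:-→d11:-→d12:-→d13:-→d14:-→d15:-→d16:-→d17:-→d18:-→d19:-→d20:-→d21:-→d22:-→d23:-→d24:-→d25:-→d26:-→d27:-→d28:H2 -> H2
  + 224.229.48.0/20 (H1) depth=20
  lookup 36.85.116.49: bits 00 walk d0:-→d1:-→d2:- -> no-route
  lookup 20.64.81.11: bits 000 walk d0:-→d1:-→d2:-→d3:- -> no-route
  + 0.0.0.0/0 (H2) depth=0
  lookup 224.1.209.196: bits 11100000 walk d0:H2→d1:-→d2:-→d3:-→d4:-→d5:-→d6:-→d7:-→d8:H4 -> H4
  + 224.229.57.20/32 (H4) depth=32
  + 2.8.0.0/13 (H1) depth=13
  lookup 16.146.73.160: bits 000 walk d0:H2→d1:-→d2:-→d3:- -> H2
  + 224.0.0.0/8 (H2) depth=8
  + 224.229.56.0/21 (H3) depth=21
  + 2.9.66.0/23 (H1) depth=23
  - 2.0.0.0/12 clear@12
  lookup 2.10.137.195: bits 00000010000010 walk d0:H2→d1:-→d2:-→d3:-→d4:-→d5:-→d6:-→d7:-→d8:-→d9:-→d10:-→d11:-→d12:-→d13:H1→d14:- -> H1
  lookup 224.229.48.47: bits 11100000111001010011 walk d0:H2→d1:-→d2:-→d3:-→d4:-→d5:-→d6:-→d7:-→d8:H2→d9:-→d10:-→d11:-→d12:-→d13:-→d14:-→d15:-→d16:-→d17:-→d18:-→d19:-→d20:H1 -> H1
  lookup 2.8.0.7: bits 000000100000100 walk d0:H2→d1:-→d2:-→d3:-→d4:-→d5:-→d6:-→d7:-→d8:-→d9:-→d10:-→d11:-→d12:-→d13:H1→d14:-→d15:- -> H1
  lookup 224.229.57.25: bits 1110000011100101001110010001 walk d0:H2→d1:-→d2:-→d3:-→d4:-→d5:-→d6:-→d7:-→d8:H2→d9:-→d10:-→d11:-→d12:-→d13:-→d14:-→d15:-→d16:-→d17:-→d18:-→d19:-→d20:H1→d21:H3→d22:-→d23:-→d24:-→d25:-→d26:-→d27:-→d28:H2 -> H2

== LOOKUPS ==
["H2","H4","H2","no-route","no-route","H4","H2","H1","H1","H1","H2"]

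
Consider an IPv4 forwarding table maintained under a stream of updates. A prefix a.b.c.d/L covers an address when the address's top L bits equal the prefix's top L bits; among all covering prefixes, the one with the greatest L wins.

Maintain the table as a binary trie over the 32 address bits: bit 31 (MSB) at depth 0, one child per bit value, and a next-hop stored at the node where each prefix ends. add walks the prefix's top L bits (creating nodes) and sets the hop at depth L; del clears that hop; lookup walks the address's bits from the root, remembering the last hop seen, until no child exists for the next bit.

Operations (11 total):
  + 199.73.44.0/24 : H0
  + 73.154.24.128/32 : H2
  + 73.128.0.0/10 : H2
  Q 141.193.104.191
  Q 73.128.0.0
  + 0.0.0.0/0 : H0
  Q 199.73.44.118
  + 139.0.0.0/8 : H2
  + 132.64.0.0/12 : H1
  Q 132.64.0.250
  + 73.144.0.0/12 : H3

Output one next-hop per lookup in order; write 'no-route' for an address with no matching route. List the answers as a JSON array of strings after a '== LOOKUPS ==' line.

Process each operation:
  add 199.73.44.0/24 -> H0 at depth 24
  add 73.154.24.128/32 -> H2 at depth 32
  add 73.128.0.0/10 -> H2 at depth 10
  Q 141.193.104.191: descend 1 ; hops seen [∅] ; pick no-route
  Q 73.128.0.0: descend 01001001100 ; hops seen [H2] ; pick H2
  add 0.0.0.0/0 -> H0 at depth 0
  Q 199.73.44.118: descend 110001110100100100101100 ; hops seen [H0,H0] ; pick H0
  add 139.0.0.0/8 -> H2 at depth 8
  add 132.64.0.0/12 -> H1 at depth 12
  Q 132.64.0.250: descend 100001000100 ; hops seen [H0,H1] ; pick H1
  add 73.144.0.0/12 -> H3 at depth 12

== LOOKUPS ==
["no-route","H2","H0","H1"]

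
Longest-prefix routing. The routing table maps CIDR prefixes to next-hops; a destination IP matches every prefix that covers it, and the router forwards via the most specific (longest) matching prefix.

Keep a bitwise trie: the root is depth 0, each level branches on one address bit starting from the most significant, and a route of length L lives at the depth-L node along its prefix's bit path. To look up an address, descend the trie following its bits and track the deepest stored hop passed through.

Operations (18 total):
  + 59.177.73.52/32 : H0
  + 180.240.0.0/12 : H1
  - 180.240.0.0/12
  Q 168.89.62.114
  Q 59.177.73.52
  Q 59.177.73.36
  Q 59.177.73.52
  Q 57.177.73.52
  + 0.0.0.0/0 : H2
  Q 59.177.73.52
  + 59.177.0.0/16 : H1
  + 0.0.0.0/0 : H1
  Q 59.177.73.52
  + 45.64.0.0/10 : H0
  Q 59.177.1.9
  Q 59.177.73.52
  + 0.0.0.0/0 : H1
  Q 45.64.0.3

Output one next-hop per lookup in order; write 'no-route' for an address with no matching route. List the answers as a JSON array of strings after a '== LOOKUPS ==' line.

Trace:
  + 59.177.73.52/32 (H0) depth=32
  + 180.240.0.0/12 (H1) depth=12
  - 180.240.0.0/12 clear@12
  ? 168.89.62.114  path d0:-→d1:-→d2:-→d3:-  best=no-route
  ? 59.177.73.52  path d0:-→d1:-→d2:-→d3:-→d4:-→d5:-→d6:-→d7:-→d8:-→d9:-→d10:-→d11:-→d12:-→d13:-→d14:-→d15:-→d16:-→d17:-→d18:-→d19:-→d20:-→d21:-→d22:-→d23:-→d24:-→d25:-→d26:-→d27:-→d28:-→d29:-→d30:-→d31:-→d32:H0  best=H0
  ? 59.177.73.36  path d0:-→d1:-→d2:-→d3:-→d4:-→d5:-→d6:-→d7:-→d8:-→d9:-→d10:-→d11:-→d12:-→d13:-→d14:-→d15:-→d16:-→d17:-→d18:-→d19:-→d20:-→d21:-→d22:-→d23:-→d24:-→d25:-→d26:-→d27:-  best=no-route
  ? 59.177.73.52  path d0:-→d1:-→d2:-→d3:-→d4:-→d5:-→d6:-→d7:-→d8:-→d9:-→d10:-→d11:-→d12:-→d13:-→d14:-→d15:-→d16:-→d17:-→d18:-→d19:-→d20:-→d21:-→d22:-→d23:-→d24:-→d25:-→d26:-→d27:-→d28:-→d29:-→d30:-→d31:-→d32:H0  best=H0
  ? 57.177.73.52  path d0:-→d1:-→d2:-→d3:-→d4:-→d5:-→d6:-  best=no-route
  + 0.0.0.0/0 (H2) depth=0
  ? 59.177.73.52  path d0:H2→d1:-→d2:-→d3:-→d4:-→d5:-→d6:-→d7:-→d8:-→d9:-→d10:-→d11:-→d12:-→d13:-→d14:-→d15:-→d16:-→d17:-→d18:-→d19:-→d20:-→d21:-→d22:-→d23:-→d24:-→d25:-→d26:-→d27:-→d28:-→d29:-→d30:-→d31:-→d32:H0  best=H0
  + 59.177.0.0/16 (H1) depth=16
  + 0.0.0.0/0 (H1) depth=0
  ? 59.177.73.52  path d0:H1→d1:-→d2:-→d3:-→d4:-→d5:-→d6:-→d7:-→d8:-→d9:-→d10:-→d11:-→d12:-→d13:-→d14:-→d15:-→d16:H1→d17:-→d18:-→d19:-→d20:-→d21:-→d22:-→d23:-→d24:-→d25:-→d26:-→d27:-→d28:-→d29:-→d30:-→d31:-→d32:H0  best=H0
  + 45.64.0.0/10 (H0) depth=10
  ? 59.177.1.9  path d0:H1→d1:-→d2:-→d3:-→d4:-→d5:-→d6:-→d7:-→d8:-→d9:-→d10:-→d11:-→d12:-→d13:-→d14:-→d15:-→d16:H1→d17:-  best=H1
  ? 59.177.73.52  path d0:H1→d1:-→d2:-→d3:-→d4:-→d5:-→d6:-→d7:-→d8:-→d9:-→d10:-→d11:-→d12:-→d13:-→d14:-→d15:-→d16:H1→d17:-→d18:-→d19:-→d20:-→d21:-→d22:-→d23:-→d24:-→d25:-→d26:-→d27:-→d28:-→d29:-→d30:-→d31:-→d32:H0  best=H0
  + 0.0.0.0/0 (H1) depth=0
  ? 45.64.0.3  path d0:H1→d1:-→d2:-→d3:-→d4:-→d5:-→d6:-→d7:-→d8:-→d9:-→d10:H0  best=H0

== LOOKUPS ==
["no-route","H0","no-route","H0","no-route","H0","H0","H1","H0","H0"]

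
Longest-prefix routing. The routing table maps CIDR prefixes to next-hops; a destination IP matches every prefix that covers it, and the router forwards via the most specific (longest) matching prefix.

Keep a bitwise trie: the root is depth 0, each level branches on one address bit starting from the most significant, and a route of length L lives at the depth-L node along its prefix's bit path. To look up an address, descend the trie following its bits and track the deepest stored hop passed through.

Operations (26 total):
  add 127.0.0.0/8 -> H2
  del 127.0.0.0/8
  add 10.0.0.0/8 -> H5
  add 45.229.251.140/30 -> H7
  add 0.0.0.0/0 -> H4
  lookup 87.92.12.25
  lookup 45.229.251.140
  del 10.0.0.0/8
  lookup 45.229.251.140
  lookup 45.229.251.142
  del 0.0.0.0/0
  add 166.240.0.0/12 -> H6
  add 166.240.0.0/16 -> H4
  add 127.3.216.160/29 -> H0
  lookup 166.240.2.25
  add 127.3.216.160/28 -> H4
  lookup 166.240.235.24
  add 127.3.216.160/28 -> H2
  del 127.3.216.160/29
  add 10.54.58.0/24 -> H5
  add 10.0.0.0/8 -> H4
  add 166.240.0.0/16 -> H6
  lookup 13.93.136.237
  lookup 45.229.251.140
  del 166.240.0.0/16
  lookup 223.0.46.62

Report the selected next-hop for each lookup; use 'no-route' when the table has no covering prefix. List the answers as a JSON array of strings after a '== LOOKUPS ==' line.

Trace:
  add 127.0.0.0/8 -> H2 at depth 8
  del 127.0.0.0/8 (clear depth 8)
  add 10.0.0.0/8 -> H5 at depth 8
  add 45.229.251.140/30 -> H7 at depth 30
  add 0.0.0.0/0 -> H4 at depth 0
  Q 87.92.12.25: descend 01 ; hops seen [H4] ; pick H4
  Q 45.229.251.140: descend 001011011110010111111011100011 ; hops seen [H4,H7] ; pick H7
  del 10.0.0.0/8 (clear depth 8)
  Q 45.229.251.140: descend 001011011110010111111011100011 ; hops seen [H4,H7] ; pick H7
  Q 45.229.251.142: descend 001011011110010111111011100011 ; hops seen [H4,H7] ; pick H7
  del 0.0.0.0/0 (clear depth 0)
  add 166.240.0.0/12 -> H6 at depth 12
  add 166.240.0.0/16 -> H4 at depth 16
  add 127.3.216.160/29 -> H0 at depth 29
  Q 166.240.2.25: descend 1010011011110000 ; hops seen [H6,H4] ; pick H4
  add 127.3.216.160/28 -> H4 at depth 28
  Q 166.240.235.24: descend 1010011011110000 ; hops seen [H6,H4] ; pick H4
  add 127.3.216.160/28 -> H2 at depth 28
  del 127.3.216.160/29 (clear depth 29)
  add 10.54.58.0/24 -> H5 at depth 24
  add 10.0.0.0/8 -> H4 at depth 8
  add 166.240.0.0/16 -> H6 at depth 16
  Q 13.93.136.237: descend 00001 ; hops seen [∅] ; pick no-route
  Q 45.229.251.140: descend 001011011110010111111011100011 ; hops seen [H7] ; pick H7
  del 166.240.0.0/16 (clear depth 16)
  Q 223.0.46.62: descend 1 ; hops seen [∅] ; pick no-route

== LOOKUPS ==
["H4","H7","H7","H7","H4","H4","no-route","H7","no-route"]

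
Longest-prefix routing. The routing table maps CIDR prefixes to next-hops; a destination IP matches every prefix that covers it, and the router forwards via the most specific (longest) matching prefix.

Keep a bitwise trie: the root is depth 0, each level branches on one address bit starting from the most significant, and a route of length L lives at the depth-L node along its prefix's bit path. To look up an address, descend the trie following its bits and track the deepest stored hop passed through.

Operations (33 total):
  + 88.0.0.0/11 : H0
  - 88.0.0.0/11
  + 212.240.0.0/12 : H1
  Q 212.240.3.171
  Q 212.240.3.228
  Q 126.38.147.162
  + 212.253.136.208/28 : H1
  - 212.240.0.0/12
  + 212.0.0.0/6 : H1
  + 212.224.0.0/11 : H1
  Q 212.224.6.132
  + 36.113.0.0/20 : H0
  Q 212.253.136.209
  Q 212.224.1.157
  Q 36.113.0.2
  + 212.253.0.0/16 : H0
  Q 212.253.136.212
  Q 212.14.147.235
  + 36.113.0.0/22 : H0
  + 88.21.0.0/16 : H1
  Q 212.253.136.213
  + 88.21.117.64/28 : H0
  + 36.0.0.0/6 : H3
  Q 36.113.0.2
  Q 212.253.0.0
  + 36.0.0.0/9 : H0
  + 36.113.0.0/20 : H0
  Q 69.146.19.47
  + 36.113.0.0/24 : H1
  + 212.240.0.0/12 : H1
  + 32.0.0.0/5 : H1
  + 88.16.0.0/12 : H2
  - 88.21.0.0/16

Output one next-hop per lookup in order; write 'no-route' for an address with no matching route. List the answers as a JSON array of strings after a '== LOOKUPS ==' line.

Apply in order:
  add 88.0.0.0/11 -> H0 at depth 11
  - 88.0.0.0/11 clear@11
  add 212.240.0.0/12 -> H1 at depth 12
  Q 212.240.3.171: descend 110101001111 ; hops seen [H1] ; pick H1
  Q 212.240.3.228: descend 110101001111 ; hops seen [H1] ; pick H1
  Q 126.38.147.162: descend 01 ; hops seen [∅] ; pick no-route
  add 212.253.136.208/28 -> H1 at depth 28
  - 212.240.0.0/12 clear@12
  add 212.0.0.0/6 -> H1 at depth 6
  add 212.224.0.0/11 -> H1 at depth 11
  Q 212.224.6.132: descend 11010100111 ; hops seen [H1,H1] ; pick H1
  add 36.113.0.0/20 -> H0 at depth 20
  Q 212.253.136.209: descend 1101010011111101100010001101 ; hops seen [H1,H1,H1] ; pick H1
  Q 212.224.1.157: descend 11010100111 ; hops seen [H1,H1] ; pick H1
  Q 36.113.0.2: descend 00100100011100010000 ; hops seen [H0] ; pick H0
  add 212.253.0.0/16 -> H0 at depth 16
  Q 212.253.136.212: descend 1101010011111101100010001101 ; hops seen [H1,H1,H0,H1] ; pick H1
  Q 212.14.147.235: descend 11010100 ; hops seen [H1] ; pick H1
  add 36.113.0.0/22 -> H0 at depth 22
  add 88.21.0.0/16 -> H1 at depth 16
  Q 212.253.136.213: descend 1101010011111101100010001101 ; hops seen [H1,H1,H0,H1] ; pick H1
  add 88.21.117.64/28 -> H0 at depth 28
  add 36.0.0.0/6 -> H3 at depth 6
  Q 36.113.0.2: descend 0010010001110001000000 ; hops seen [H3,H0,H0] ; pick H0
  Q 212.253.0.0: descend 1101010011111101 ; hops seen [H1,H1,H0] ; pick H0
  add 36.0.0.0/9 -> H0 at depth 9
  add 36.113.0.0/20 -> H0 at depth 20
  Q 69.146.19.47: descend 010 ; hops seen [∅] ; pick no-route
  add 36.113.0.0/24 -> H1 at depth 24
  add 212.240.0.0/12 -> H1 at depth 12
  add 32.0.0.0/5 -> H1 at depth 5
  add 88.16.0.0/12 -> H2 at depth 12
  - 88.21.0.0/16 clear@16

== LOOKUPS ==
["H1","H1","no-route","H1","H1","H1","H0","H1","H1","H1","H0","H0","no-route"]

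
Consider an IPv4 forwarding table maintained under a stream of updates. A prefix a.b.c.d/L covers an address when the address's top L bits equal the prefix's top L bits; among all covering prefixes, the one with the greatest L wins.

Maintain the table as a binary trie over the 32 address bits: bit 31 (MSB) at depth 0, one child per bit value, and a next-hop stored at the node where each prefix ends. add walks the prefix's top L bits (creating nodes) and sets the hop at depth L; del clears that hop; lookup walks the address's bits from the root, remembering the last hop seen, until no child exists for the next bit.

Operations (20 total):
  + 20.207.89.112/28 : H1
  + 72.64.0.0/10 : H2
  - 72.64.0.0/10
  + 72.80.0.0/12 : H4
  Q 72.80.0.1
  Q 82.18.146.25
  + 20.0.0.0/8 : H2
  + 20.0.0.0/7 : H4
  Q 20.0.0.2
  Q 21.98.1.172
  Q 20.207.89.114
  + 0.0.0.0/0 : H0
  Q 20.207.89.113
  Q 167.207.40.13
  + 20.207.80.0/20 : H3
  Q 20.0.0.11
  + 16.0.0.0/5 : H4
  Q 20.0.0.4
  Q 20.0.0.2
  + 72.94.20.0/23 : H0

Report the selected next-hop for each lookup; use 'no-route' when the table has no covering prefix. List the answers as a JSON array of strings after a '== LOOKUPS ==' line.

Process each operation:
  add 20.207.89.112/28 -> H1 at depth 28
  add 72.64.0.0/10 -> H2 at depth 10
  - 72.64.0.0/10 clear@10
  add 72.80.0.0/12 -> H4 at depth 12
  Q 72.80.0.1: descend 010010000101 ; hops seen [H4] ; pick H4
  Q 82.18.146.25: descend 010 ; hops seen [∅] ; pick no-route
  add 20.0.0.0/8 -> H2 at depth 8
  add 20.0.0.0/7 -> H4 at depth 7
  Q 20.0.0.2: descend 00010100 ; hops seen [H4,H2] ; pick H2
  Q 21.98.1.172: descend 0001010 ; hops seen [H4] ; pick H4
  Q 20.207.89.114: descend 0001010011001111010110010111 ; hops seen [H4,H2,H1] ; pick H1
  add 0.0.0.0/0 -> H0 at depth 0
  Q 20.207.89.113: descend 0001010011001111010110010111 ; hops seen [H0,H4,H2,H1] ; pick H1
  Q 167.207.40.13: descend ε ; hops seen [H0] ; pick H0
  add 20.207.80.0/20 -> H3 at depth 20
  Q 20.0.0.11: descend 00010100 ; hops seen [H0,H4,H2] ; pick H2
  add 16.0.0.0/5 -> H4 at depth 5
  Q 20.0.0.4: descend 00010100 ; hops seen [H0,H4,H4,H2] ; pick H2
  Q 20.0.0.2: descend 00010100 ; hops seen [H0,H4,H4,H2] ; pick H2
  add 72.94.20.0/23 -> H0 at depth 23

== LOOKUPS ==
["H4","no-route","H2","H4","H1","H1","H0","H2","H2","H2"]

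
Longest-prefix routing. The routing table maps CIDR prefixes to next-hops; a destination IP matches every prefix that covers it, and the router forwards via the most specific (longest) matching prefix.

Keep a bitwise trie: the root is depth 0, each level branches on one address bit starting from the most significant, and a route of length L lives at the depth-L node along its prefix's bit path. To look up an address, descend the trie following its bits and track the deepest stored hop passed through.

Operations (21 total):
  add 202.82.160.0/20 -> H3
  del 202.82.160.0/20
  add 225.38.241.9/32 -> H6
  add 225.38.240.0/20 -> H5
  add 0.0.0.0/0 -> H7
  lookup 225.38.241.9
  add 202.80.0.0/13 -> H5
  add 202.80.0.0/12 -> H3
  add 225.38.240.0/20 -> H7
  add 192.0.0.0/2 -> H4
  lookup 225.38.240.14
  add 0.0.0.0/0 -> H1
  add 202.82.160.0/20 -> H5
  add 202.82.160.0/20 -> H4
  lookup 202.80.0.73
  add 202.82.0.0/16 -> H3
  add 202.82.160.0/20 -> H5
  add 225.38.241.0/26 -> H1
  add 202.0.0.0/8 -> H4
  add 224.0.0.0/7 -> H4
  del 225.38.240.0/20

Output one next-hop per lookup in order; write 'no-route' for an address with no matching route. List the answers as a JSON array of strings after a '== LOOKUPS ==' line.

Process each operation:
  + 202.82.160.0/20 (H3) depth=20
  - 202.82.160.0/20 clear@20
  + 225.38.241.9/32 (H6) depth=32
  + 225.38.240.0/20 (H5) depth=20
  + 0.0.0.0/0 (H7) depth=0
  Q 225.38.241.9: descend 11100001001001101111000100001001 ; hops seen [H7,H5,H6] ; pick H6
  + 202.80.0.0/13 (H5) depth=13
  + 202.80.0.0/12 (H3) depth=12
  + 225.38.240.0/20 (H7) depth=20
  + 192.0.0.0/2 (H4) depth=2
  Q 225.38.240.14: descend 11100001001001101111000 ; hops seen [H7,H4,H7] ; pick H7
  + 0.0.0.0/0 (H1) depth=0
  + 202.82.160.0/20 (H5) depth=20
  + 202.82.160.0/20 (H4) depth=20
  Q 202.80.0.73: descend 11001010010100 ; hops seen [H1,H4,H3,H5] ; pick H5
  + 202.82.0.0/16 (H3) depth=16
  + 202.82.160.0/20 (H5) depth=20
  + 225.38.241.0/26 (H1) depth=26
  + 202.0.0.0/8 (H4) depth=8
  + 224.0.0.0/7 (H4) depth=7
  - 225.38.240.0/20 clear@20

== LOOKUPS ==
["H6","H7","H5"]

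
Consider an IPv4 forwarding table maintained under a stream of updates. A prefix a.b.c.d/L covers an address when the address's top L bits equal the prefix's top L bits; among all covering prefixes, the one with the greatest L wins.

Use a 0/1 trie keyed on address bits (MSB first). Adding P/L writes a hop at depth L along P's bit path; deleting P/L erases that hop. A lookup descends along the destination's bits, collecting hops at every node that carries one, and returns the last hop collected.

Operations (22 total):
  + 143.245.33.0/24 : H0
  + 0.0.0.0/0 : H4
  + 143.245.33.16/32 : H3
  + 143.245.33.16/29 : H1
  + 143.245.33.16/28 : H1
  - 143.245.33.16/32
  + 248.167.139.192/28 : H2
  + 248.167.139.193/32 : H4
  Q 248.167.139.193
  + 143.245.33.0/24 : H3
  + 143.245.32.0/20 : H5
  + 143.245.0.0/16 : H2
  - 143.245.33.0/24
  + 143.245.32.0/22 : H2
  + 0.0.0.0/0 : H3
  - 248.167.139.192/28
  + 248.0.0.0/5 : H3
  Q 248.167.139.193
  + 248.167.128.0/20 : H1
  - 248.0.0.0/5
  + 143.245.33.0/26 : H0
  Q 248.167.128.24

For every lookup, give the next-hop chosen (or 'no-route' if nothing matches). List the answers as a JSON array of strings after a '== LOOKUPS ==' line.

Trace:
  + 143.245.33.0/24 (H0) depth=24
  + 0.0.0.0/0 (H4) depth=0
  + 143.245.33.16/32 (H3) depth=32
  + 143.245.33.16/29 (H1) depth=29
  + 143.245.33.16/28 (H1) depth=28
  - 143.245.33.16/32 clear@32
  + 248.167.139.192/28 (H2) depth=28
  + 248.167.139.193/32 (H4) depth=32
  lookup 248.167.139.193: bits 11111000101001111000101111000001 walk d0:H4→d1:-→d2:-→d3:-→d4:-→d5:-→d6:-→d7:-→d8:-→d9:-→d10:-→d11:-→d12:-→d13:-→d14:-→d15:-→d16:-→d17:-→d18:-→d19:-→d20:-→d21:-→d22:-→d23:-→d24:-→d25:-→d26:-→d27:-→d28:H2→d29:-→d30:-→d31:-→d32:H4 -> H4
  + 143.245.33.0/24 (H3) depth=24
  + 143.245.32.0/20 (H5) depth=20
  + 143.245.0.0/16 (H2) depth=16
  - 143.245.33.0/24 clear@24
  + 143.245.32.0/22 (H2) depth=22
  + 0.0.0.0/0 (H3) depth=0
  - 248.167.139.192/28 clear@28
  + 248.0.0.0/5 (H3) depth=5
  lookup 248.167.139.193: bits 11111000101001111000101111000001 walk d0:H3→d1:-→d2:-→d3:-→d4:-→d5:H3→d6:-→d7:-→d8:-→d9:-→d10:-→d11:-→d12:-→d13:-→d14:-→d15:-→d16:-→d17:-→d18:-→d19:-→d20:-→d21:-→d22:-→d23:-→d24:-→d25:-→d26:-→d27:-→d28:-→d29:-→d30:-→d31:-→d32:H4 -> H4
  + 248.167.128.0/20 (H1) depth=20
  - 248.0.0.0/5 clear@5
  + 143.245.33.0/26 (H0) depth=26
  lookup 248.167.128.24: bits 11111000101001111000 walk d0:H3→d1:-→d2:-→d3:-→d4:-→d5:-→d6:-→d7:-→d8:-→d9:-→d10:-→d11:-→d12:-→d13:-→d14:-→d15:-→d16:-→d17:-→d18:-→d19:-→d20:H1 -> H1

== LOOKUPS ==
["H4","H4","H1"]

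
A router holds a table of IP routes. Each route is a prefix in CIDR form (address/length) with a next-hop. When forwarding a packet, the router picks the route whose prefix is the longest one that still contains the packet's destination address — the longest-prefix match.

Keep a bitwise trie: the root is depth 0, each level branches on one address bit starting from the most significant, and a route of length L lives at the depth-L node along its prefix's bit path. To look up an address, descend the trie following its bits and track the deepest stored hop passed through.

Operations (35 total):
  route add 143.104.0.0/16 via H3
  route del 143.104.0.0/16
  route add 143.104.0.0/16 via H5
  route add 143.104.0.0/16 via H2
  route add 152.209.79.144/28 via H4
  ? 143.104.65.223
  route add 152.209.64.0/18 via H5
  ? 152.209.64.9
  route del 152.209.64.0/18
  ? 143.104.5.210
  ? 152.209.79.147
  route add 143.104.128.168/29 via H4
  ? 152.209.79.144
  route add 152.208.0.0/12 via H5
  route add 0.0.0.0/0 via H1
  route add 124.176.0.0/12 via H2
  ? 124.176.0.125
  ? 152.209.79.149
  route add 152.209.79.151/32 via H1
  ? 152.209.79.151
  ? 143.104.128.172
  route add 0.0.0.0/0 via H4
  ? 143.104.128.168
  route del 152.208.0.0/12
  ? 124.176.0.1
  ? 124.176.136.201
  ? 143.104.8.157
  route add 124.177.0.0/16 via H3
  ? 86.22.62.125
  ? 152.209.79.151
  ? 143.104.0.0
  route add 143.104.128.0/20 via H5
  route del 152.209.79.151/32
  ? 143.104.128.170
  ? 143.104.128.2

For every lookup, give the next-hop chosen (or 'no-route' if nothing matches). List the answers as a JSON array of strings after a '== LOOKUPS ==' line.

Apply in order:
  add 143.104.0.0/16 -> H3 at depth 16
  del 143.104.0.0/16 (clear depth 16)
  add 143.104.0.0/16 -> H5 at depth 16
  add 143.104.0.0/16 -> H2 at depth 16
  add 152.209.79.144/28 -> H4 at depth 28
  lookup 143.104.65.223: bits 1000111101101000 walk d0:-→d1:-→d2:-→d3:-→d4:-→d5:-→d6:-→d7:-→d8:-→d9:-→d10:-→d11:-→d12:-→d13:-→d14:-→d15:-→d16:H2 -> H2
  add 152.209.64.0/18 -> H5 at depth 18
  lookup 152.209.64.9: bits 10011000110100010100 walk d0:-→d1:-→d2:-→d3:-→d4:-→d5:-→d6:-→d7:-→d8:-→d9:-→d10:-→d11:-→d12:-→d13:-→d14:-→d15:-→d16:-→d17:-→d18:H5→d19:-→d20:- -> H5
  del 152.209.64.0/18 (clear depth 18)
  lookup 143.104.5.210: bits 1000111101101000 walk d0:-→d1:-→d2:-→d3:-→d4:-→d5:-→d6:-→d7:-→d8:-→d9:-→d10:-→d11:-→d12:-→d13:-→d14:-→d15:-→d16:H2 -> H2
  lookup 152.209.79.147: bits 1001100011010001010011111001 walk d0:-→d1:-→d2:-→d3:-→d4:-→d5:-→d6:-→d7:-→d8:-→d9:-→d10:-→d11:-→d12:-→d13:-→d14:-→d15:-→d16:-→d17:-→d18:-→d19:-→d20:-→d21:-→d22:-→d23:-→d24:-→d25:-→d26:-→d27:-→d28:H4 -> H4
  add 143.104.128.168/29 -> H4 at depth 29
  lookup 152.209.79.144: bits 1001100011010001010011111001 walk d0:-→d1:-→d2:-→d3:-→d4:-→d5:-→d6:-→d7:-→d8:-→d9:-→d10:-→d11:-→d12:-→d13:-→d14:-→d15:-→d16:-→d17:-→d18:-→d19:-→d20:-→d21:-→d22:-→d23:-→d24:-→d25:-→d26:-→d27:-→d28:H4 -> H4
  add 152.208.0.0/12 -> H5 at depth 12
  add 0.0.0.0/0 -> H1 at depth 0
  add 124.176.0.0/12 -> H2 at depth 12
  lookup 124.176.0.125: bits 011111001011 walk d0:H1→d1:-→d2:-→d3:-→d4:-→d5:-→d6:-→d7:-→d8:-→d9:-→d10:-→d11:-→d12:H2 -> H2
  lookup 152.209.79.149: bits 1001100011010001010011111001 walk d0:H1→d1:-→d2:-→d3:-→d4:-→d5:-→d6:-→d7:-→d8:-→d9:-→d10:-→d11:-→d12:H5→d13:-→d14:-→d15:-→d16:-→d17:-→d18:-→d19:-→d20:-→d21:-→d22:-→d23:-→d24:-→d25:-→d26:-→d27:-→d28:H4 -> H4
  add 152.209.79.151/32 -> H1 at depth 32
  lookup 152.209.79.151: bits 10011000110100010100111110010111 walk d0:H1→d1:-→d2:-→d3:-→d4:-→d5:-→d6:-→d7:-→d8:-→d9:-→d10:-→d11:-→d12:H5→d13:-→d14:-→d15:-→d16:-→d17:-→d18:-→d19:-→d20:-→d21:-→d22:-→d23:-→d24:-→d25:-→d26:-→d27:-→d28:H4→d29:-→d30:-→d31:-→d32:H1 -> H1
  lookup 143.104.128.172: bits 10001111011010001000000010101 walk d0:H1→d1:-→d2:-→d3:-→d4:-→d5:-→d6:-→d7:-→d8:-→d9:-→d10:-→d11:-→d12:-→d13:-→d14:-→d15:-→d16:H2→d17:-→d18:-→d19:-→d20:-→d21:-→d22:-→d23:-→d24:-→d25:-→d26:-→d27:-→d28:-→d29:H4 -> H4
  add 0.0.0.0/0 -> H4 at depth 0
  lookup 143.104.128.168: bits 10001111011010001000000010101 walk d0:H4→d1:-→d2:-→d3:-→d4:-→d5:-→d6:-→d7:-→d8:-→d9:-→d10:-→d11:-→d12:-→d13:-→d14:-→d15:-→d16:H2→d17:-→d18:-→d19:-→d20:-→d21:-→d22:-→d23:-→d24:-→d25:-→d26:-→d27:-→d28:-→d29:H4 -> H4
  del 152.208.0.0/12 (clear depth 12)
  lookup 124.176.0.1: bits 011111001011 walk d0:H4→d1:-→d2:-→d3:-→d4:-→d5:-→d6:-→d7:-→d8:-→d9:-→d10:-→d11:-→d12:H2 -> H2
  lookup 124.176.136.201: bits 011111001011 walk d0:H4→d1:-→d2:-→d3:-→d4:-→d5:-→d6:-→d7:-→d8:-→d9:-→d10:-→d11:-→d12:H2 -> H2
  lookup 143.104.8.157: bits 1000111101101000 walk d0:H4→d1:-→d2:-→d3:-→d4:-→d5:-→d6:-→d7:-→d8:-→d9:-→d10:-→d11:-→d12:-→d13:-→d14:-→d15:-→d16:H2 -> H2
  add 124.177.0.0/16 -> H3 at depth 16
  lookup 86.22.62.125: bits 01 walk d0:H4→d1:-→d2:- -> H4
  lookup 152.209.79.151: bits 10011000110100010100111110010111 walk d0:H4→d1:-→d2:-→d3:-→d4:-→d5:-→d6:-→d7:-→d8:-→d9:-→d10:-→d11:-→d12:-→d13:-→d14:-→d15:-→d16:-→d17:-→d18:-→d19:-→d20:-→d21:-→d22:-→d23:-→d24:-→d25:-→d26:-→d27:-→d28:H4→d29:-→d30:-→d31:-→d32:H1 -> H1
  lookup 143.104.0.0: bits 1000111101101000 walk d0:H4→d1:-→d2:-→d3:-→d4:-→d5:-→d6:-→d7:-→d8:-→d9:-→d10:-→d11:-→d12:-→d13:-→d14:-→d15:-→d16:H2 -> H2
  add 143.104.128.0/20 -> H5 at depth 20
  del 152.209.79.151/32 (clear depth 32)
  lookup 143.104.128.170: bits 10001111011010001000000010101 walk d0:H4→d1:-→d2:-→d3:-→d4:-→d5:-→d6:-→d7:-→d8:-→d9:-→d10:-→d11:-→d12:-→d13:-→d14:-→d15:-→d16:H2→d17:-→d18:-→d19:-→d20:H5→d21:-→d22:-→d23:-→d24:-→d25:-→d26:-→d27:-→d28:-→d29:H4 -> H4
  lookup 143.104.128.2: bits 100011110110100010000000 walk d0:H4→d1:-→d2:-→d3:-→d4:-→d5:-→d6:-→d7:-→d8:-→d9:-→d10:-→d11:-→d12:-→d13:-→d14:-→d15:-→d16:H2→d17:-→d18:-→d19:-→d20:H5→d21:-→d22:-→d23:-→d24:- -> H5

== LOOKUPS ==
["H2","H5","H2","H4","H4","H2","H4","H1","H4","H4","H2","H2","H2","H4","H1","H2","H4","H5"]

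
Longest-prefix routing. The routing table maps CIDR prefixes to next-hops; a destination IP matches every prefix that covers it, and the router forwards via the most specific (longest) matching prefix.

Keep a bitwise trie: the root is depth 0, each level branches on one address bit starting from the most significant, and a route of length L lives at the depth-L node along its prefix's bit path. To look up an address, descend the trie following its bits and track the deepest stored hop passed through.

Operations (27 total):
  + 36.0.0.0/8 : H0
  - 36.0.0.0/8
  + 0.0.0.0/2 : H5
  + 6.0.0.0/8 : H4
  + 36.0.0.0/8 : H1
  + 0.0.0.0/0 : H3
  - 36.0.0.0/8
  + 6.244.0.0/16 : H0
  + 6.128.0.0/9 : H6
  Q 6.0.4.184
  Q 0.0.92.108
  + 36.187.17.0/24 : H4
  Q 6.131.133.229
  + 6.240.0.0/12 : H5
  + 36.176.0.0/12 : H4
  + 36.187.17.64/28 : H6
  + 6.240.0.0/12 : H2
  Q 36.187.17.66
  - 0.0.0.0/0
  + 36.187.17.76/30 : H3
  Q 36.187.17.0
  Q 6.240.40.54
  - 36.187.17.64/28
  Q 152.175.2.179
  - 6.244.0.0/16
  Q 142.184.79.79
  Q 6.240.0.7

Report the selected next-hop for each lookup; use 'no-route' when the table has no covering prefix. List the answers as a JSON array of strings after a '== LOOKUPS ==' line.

Apply in order:
  add 36.0.0.0/8 -> H0 at depth 8
  - 36.0.0.0/8 clear@8
  add 0.0.0.0/2 -> H5 at depth 2
  add 6.0.0.0/8 -> H4 at depth 8
  add 36.0.0.0/8 -> H1 at depth 8
  add 0.0.0.0/0 -> H3 at depth 0
  - 36.0.0.0/8 clear@8
  add 6.244.0.0/16 -> H0 at depth 16
  add 6.128.0.0/9 -> H6 at depth 9
  Q 6.0.4.184: descend 00000110 ; hops seen [H3,H5,H4] ; pick H4
  Q 0.0.92.108: descend 00000 ; hops seen [H3,H5] ; pick H5
  add 36.187.17.0/24 -> H4 at depth 24
  Q 6.131.133.229: descend 000001101 ; hops seen [H3,H5,H4,H6] ; pick H6
  add 6.240.0.0/12 -> H5 at depth 12
  add 36.176.0.0/12 -> H4 at depth 12
  add 36.187.17.64/28 -> H6 at depth 28
  add 6.240.0.0/12 -> H2 at depth 12
  Q 36.187.17.66: descend 0010010010111011000100010100 ; hops seen [H3,H5,H4,H4,H6] ; pick H6
  - 0.0.0.0/0 clear@0
  add 36.187.17.76/30 -> H3 at depth 30
  Q 36.187.17.0: descend 0010010010111011000100010 ; hops seen [H5,H4,H4] ; pick H4
  Q 6.240.40.54: descend 0000011011110 ; hops seen [H5,H4,H6,H2] ; pick H2
  - 36.187.17.64/28 clear@28
  Q 152.175.2.179: descend ε ; hops seen [∅] ; pick no-route
  - 6.244.0.0/16 clear@16
  Q 142.184.79.79: descend ε ; hops seen [∅] ; pick no-route
  Q 6.240.0.7: descend 0000011011110 ; hops seen [H5,H4,H6,H2] ; pick H2

== LOOKUPS ==
["H4","H5","H6","H6","H4","H2","no-route","no-route","H2"]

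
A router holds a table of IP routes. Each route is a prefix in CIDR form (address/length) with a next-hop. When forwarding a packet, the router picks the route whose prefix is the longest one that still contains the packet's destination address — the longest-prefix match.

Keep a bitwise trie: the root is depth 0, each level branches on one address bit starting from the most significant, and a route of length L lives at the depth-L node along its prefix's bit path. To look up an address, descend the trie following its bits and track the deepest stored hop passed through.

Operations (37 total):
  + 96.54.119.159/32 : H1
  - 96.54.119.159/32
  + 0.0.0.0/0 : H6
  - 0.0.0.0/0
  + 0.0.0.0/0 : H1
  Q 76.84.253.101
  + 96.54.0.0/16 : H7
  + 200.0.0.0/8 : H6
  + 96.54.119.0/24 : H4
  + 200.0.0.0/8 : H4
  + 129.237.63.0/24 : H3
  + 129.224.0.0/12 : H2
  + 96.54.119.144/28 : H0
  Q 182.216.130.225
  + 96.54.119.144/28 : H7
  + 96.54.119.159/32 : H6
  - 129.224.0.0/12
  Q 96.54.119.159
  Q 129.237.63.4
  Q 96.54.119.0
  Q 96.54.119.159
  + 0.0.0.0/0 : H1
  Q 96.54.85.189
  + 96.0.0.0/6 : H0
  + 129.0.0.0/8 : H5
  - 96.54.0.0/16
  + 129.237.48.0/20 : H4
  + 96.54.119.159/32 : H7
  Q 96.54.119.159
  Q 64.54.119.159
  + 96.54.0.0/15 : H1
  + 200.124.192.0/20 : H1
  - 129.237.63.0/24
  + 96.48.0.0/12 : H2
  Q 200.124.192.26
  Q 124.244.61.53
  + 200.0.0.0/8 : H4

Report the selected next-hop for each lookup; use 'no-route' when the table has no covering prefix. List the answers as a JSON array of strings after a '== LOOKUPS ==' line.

Process each operation:
  add 96.54.119.159/32 -> H1 at depth 32
  - 96.54.119.159/32 clear@32
  add 0.0.0.0/0 -> H6 at depth 0
  - 0.0.0.0/0 clear@0
  add 0.0.0.0/0 -> H1 at depth 0
  ? 76.84.253.101  path d0:H1→d1:-→d2:-  best=H1
  add 96.54.0.0/16 -> H7 at depth 16
  add 200.0.0.0/8 -> H6 at depth 8
  add 96.54.119.0/24 -> H4 at depth 24
  add 200.0.0.0/8 -> H4 at depth 8
  add 129.237.63.0/24 -> H3 at depth 24
  add 129.224.0.0/12 -> H2 at depth 12
  add 96.54.119.144/28 -> H0 at depth 28
  ? 182.216.130.225  path d0:H1→d1:-→d2:-  best=H1
  add 96.54.119.144/28 -> H7 at depth 28
  add 96.54.119.159/32 -> H6 at depth 32
  - 129.224.0.0/12 clear@12
  ? 96.54.119.159  path d0:H1→d1:-→d2:-→d3:-→d4:-→d5:-→d6:-→d7:-→d8:-→d9:-→d10:-→d11:-→d12:-→d13:-→d14:-→d15:-→d16:H7→d17:-→d18:-→d19:-→d20:-→d21:-→d22:-→d23:-→d24:H4→d25:-→d26:-→d27:-→d28:H7→d29:-→d30:-→d31:-→d32:H6  best=H6
  ? 129.237.63.4  path d0:H1→d1:-→d2:-→d3:-→d4:-→d5:-→d6:-→d7:-→d8:-→d9:-→d10:-→d11:-→d12:-→d13:-→d14:-→d15:-→d16:-→d17:-→d18:-→d19:-→d20:-→d21:-→d22:-→d23:-→d24:H3  best=H3
  ? 96.54.119.0  path d0:H1→d1:-→d2:-→d3:-→d4:-→d5:-→d6:-→d7:-→d8:-→d9:-→d10:-→d11:-→d12:-→d13:-→d14:-→d15:-→d16:H7→d17:-→d18:-→d19:-→d20:-→d21:-→d22:-→d23:-→d24:H4  best=H4
  ? 96.54.119.159  path d0:H1→d1:-→d2:-→d3:-→d4:-→d5:-→d6:-→d7:-→d8:-→d9:-→d10:-→d11:-→d12:-→d13:-→d14:-→d15:-→d16:H7→d17:-→d18:-→d19:-→d20:-→d21:-→d22:-→d23:-→d24:H4→d25:-→d26:-→d27:-→d28:H7→d29:-→d30:-→d31:-→d32:H6  best=H6
  add 0.0.0.0/0 -> H1 at depth 0
  ? 96.54.85.189  path d0:H1→d1:-→d2:-→d3:-→d4:-→d5:-→d6:-→d7:-→d8:-→d9:-→d10:-→d11:-→d12:-→d13:-→d14:-→d15:-→d16:H7→d17:-→d18:-  best=H7
  add 96.0.0.0/6 -> H0 at depth 6
  add 129.0.0.0/8 -> H5 at depth 8
  - 96.54.0.0/16 clear@16
  add 129.237.48.0/20 -> H4 at depth 20
  add 96.54.119.159/32 -> H7 at depth 32
  ? 96.54.119.159  path d0:H1→d1:-→d2:-→d3:-→d4:-→d5:-→d6:H0→d7:-→d8:-→d9:-→d10:-→d11:-→d12:-→d13:-→d14:-→d15:-→d16:-→d17:-→d18:-→d19:-→d20:-→d21:-→d22:-→d23:-→d24:H4→d25:-→d26:-→d27:-→d28:H7→d29:-→d30:-→d31:-→d32:H7  best=H7
  ? 64.54.119.159  path d0:H1→d1:-→d2:-  best=H1
  add 96.54.0.0/15 -> H1 at depth 15
  add 200.124.192.0/20 -> H1 at depth 20
  - 129.237.63.0/24 clear@24
  add 96.48.0.0/12 -> H2 at depth 12
  ? 200.124.192.26  path d0:H1→d1:-→d2:-→d3:-→d4:-→d5:-→d6:-→d7:-→d8:H4→d9:-→d10:-→d11:-→d12:-→d13:-→d14:-→d15:-→d16:-→d17:-→d18:-→d19:-→d20:H1  best=H1
  ? 124.244.61.53  path d0:H1→d1:-→d2:-→d3:-  best=H1
  add 200.0.0.0/8 -> H4 at depth 8

== LOOKUPS ==
["H1","H1","H6","H3","H4","H6","H7","H7","H1","H1","H1"]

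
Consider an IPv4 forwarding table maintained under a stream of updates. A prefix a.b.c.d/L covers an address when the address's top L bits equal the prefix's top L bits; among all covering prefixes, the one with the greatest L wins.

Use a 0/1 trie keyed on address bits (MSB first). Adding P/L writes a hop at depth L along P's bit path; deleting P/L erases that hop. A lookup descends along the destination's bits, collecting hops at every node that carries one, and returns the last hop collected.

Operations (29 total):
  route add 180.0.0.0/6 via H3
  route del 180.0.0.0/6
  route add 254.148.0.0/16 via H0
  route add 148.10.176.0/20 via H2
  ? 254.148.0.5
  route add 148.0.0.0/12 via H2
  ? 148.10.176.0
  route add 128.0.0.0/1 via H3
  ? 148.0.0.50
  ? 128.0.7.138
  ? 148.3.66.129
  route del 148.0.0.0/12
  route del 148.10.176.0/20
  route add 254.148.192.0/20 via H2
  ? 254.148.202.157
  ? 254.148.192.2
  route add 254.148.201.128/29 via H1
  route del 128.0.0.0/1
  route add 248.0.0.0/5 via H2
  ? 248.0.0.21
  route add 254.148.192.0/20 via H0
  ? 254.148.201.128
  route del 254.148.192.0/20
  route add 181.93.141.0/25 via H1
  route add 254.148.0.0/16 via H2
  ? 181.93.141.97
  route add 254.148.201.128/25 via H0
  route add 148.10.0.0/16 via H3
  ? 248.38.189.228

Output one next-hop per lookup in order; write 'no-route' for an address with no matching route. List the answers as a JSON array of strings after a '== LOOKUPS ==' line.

Trace:
  add 180.0.0.0/6 -> H3 at depth 6
  - 180.0.0.0/6 clear@6
  add 254.148.0.0/16 -> H0 at depth 16
  add 148.10.176.0/20 -> H2 at depth 20
  Q 254.148.0.5: descend 1111111010010100 ; hops seen [H0] ; pick H0
  add 148.0.0.0/12 -> H2 at depth 12
  Q 148.10.176.0: descend 10010100000010101011 ; hops seen [H2,H2] ; pick H2
  add 128.0.0.0/1 -> H3 at depth 1
  Q 148.0.0.50: descend 100101000000 ; hops seen [H3,H2] ; pick H2
  Q 128.0.7.138: descend 100 ; hops seen [H3] ; pick H3
  Q 148.3.66.129: descend 100101000000 ; hops seen [H3,H2] ; pick H2
  - 148.0.0.0/12 clear@12
  - 148.10.176.0/20 clear@20
  add 254.148.192.0/20 -> H2 at depth 20
  Q 254.148.202.157: descend 11111110100101001100 ; hops seen [H3,H0,H2] ; pick H2
  Q 254.148.192.2: descend 11111110100101001100 ; hops seen [H3,H0,H2] ; pick H2
  add 254.148.201.128/29 -> H1 at depth 29
  - 128.0.0.0/1 clear@1
  add 248.0.0.0/5 -> H2 at depth 5
  Q 248.0.0.21: descend 11111 ; hops seen [H2] ; pick H2
  add 254.148.192.0/20 -> H0 at depth 20
  Q 254.148.201.128: descend 11111110100101001100100110000 ; hops seen [H2,H0,H0,H1] ; pick H1
  - 254.148.192.0/20 clear@20
  add 181.93.141.0/25 -> H1 at depth 25
  add 254.148.0.0/16 -> H2 at depth 16
  Q 181.93.141.97: descend 1011010101011101100011010 ; hops seen [H1] ; pick H1
  add 254.148.201.128/25 -> H0 at depth 25
  add 148.10.0.0/16 -> H3 at depth 16
  Q 248.38.189.228: descend 11111 ; hops seen [H2] ; pick H2

== LOOKUPS ==
["H0","H2","H2","H3","H2","H2","H2","H2","H1","H1","H2"]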